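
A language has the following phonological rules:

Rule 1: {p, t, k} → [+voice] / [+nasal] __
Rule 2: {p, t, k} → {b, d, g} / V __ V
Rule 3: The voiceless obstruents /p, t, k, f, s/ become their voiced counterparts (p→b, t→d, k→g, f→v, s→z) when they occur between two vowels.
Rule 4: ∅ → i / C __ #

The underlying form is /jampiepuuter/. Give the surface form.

jambiebuuderi

Rule 1 (post-nasal voicing): /p/ is a voiceless stop immediately after the nasal /m/, so it voices to [b]. /jampiepuuter/ → jambiepuuter.
Rule 2 (intervocalic voicing): /p/ is a voiceless stop between vowels /e/ and /u/, so it voices to [b]. /t/ is a voiceless stop between vowels /u/ and /e/, so it voices to [d]. /jambiepuuter/ → jambiebuuder.
Rule 3 (intervocalic voicing): no segment meets the environment; /jambiebuuder/ is unchanged.
Rule 4 (final i-epenthesis): the form ends in the consonant /r/, so [i] is inserted word-finally. /jambiebuuder/ → jambiebuuderi.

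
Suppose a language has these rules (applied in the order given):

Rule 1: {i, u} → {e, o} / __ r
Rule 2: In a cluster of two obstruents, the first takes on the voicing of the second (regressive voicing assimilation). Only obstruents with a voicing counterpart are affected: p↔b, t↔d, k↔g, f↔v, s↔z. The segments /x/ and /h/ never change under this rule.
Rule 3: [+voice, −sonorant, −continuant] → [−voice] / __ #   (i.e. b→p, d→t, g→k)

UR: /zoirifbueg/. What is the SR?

zoerivbuek

Rule 1 (pre-rhotic lowering): /i/ is a high vowel immediately before /r/, so it lowers to [e]. /zoirifbueg/ → zoerifbueg.
Rule 2 (regressive voicing assimilation): /f/ precedes the voiced obstruent /b/, so it voices to [v] by assimilation. /zoerifbueg/ → zoerivbueg.
Rule 3 (final devoicing): /g/ is a voiced stop in word-final position, so it devoices to [k]. /zoerivbueg/ → zoerivbuek.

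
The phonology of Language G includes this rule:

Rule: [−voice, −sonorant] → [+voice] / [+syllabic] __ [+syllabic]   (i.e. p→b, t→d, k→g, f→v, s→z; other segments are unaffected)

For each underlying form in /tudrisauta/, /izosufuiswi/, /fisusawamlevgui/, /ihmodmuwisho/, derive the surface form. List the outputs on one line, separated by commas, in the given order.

tudrizauda, izozuvuiswi, fizuzawamlevgui, ihmodmuwisho

/tudrisauta/: /s/ is a voiceless obstruent between vowels /i/ and /a/, so it voices to [z]. /t/ is a voiceless obstruent between vowels /u/ and /a/, so it voices to [d]. → [tudrizauda].
/izosufuiswi/: /s/ is a voiceless obstruent between vowels /o/ and /u/, so it voices to [z]. /f/ is a voiceless obstruent between vowels /u/ and /u/, so it voices to [v]. → [izozuvuiswi].
/fisusawamlevgui/: /s/ is a voiceless obstruent between vowels /i/ and /u/, so it voices to [z]. /s/ is a voiceless obstruent between vowels /u/ and /a/, so it voices to [z]. → [fizuzawamlevgui].
/ihmodmuwisho/: the rule's environment is not met; surfaces unchanged as [ihmodmuwisho].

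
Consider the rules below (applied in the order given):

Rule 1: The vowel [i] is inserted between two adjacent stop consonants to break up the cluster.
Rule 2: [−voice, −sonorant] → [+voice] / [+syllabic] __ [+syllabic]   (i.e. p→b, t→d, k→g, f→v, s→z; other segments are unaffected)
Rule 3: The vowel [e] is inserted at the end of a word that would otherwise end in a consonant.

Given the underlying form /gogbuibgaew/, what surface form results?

Rule 1 (stop-cluster i-epenthesis): /g/ and /b/ form a stop–stop cluster, so [i] is inserted between them. /b/ and /g/ form a stop–stop cluster, so [i] is inserted between them. /gogbuibgaew/ → gogibuibigaew.
Rule 2 (intervocalic voicing): no segment meets the environment; /gogibuibigaew/ is unchanged.
Rule 3 (final e-epenthesis): the form ends in the consonant /w/, so [e] is inserted word-finally. /gogibuibigaew/ → gogibuibigaewe.

gogibuibigaewe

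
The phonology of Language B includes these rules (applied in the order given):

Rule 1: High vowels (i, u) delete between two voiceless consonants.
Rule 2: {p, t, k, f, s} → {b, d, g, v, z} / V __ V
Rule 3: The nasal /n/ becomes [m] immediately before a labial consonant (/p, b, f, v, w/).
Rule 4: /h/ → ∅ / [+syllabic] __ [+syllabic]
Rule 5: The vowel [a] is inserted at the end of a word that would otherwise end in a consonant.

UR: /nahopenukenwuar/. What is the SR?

Rule 1 (high vowel syncope): no segment meets the environment; /nahopenukenwuar/ is unchanged.
Rule 2 (intervocalic voicing): /p/ is a voiceless obstruent between vowels /o/ and /e/, so it voices to [b]. /k/ is a voiceless obstruent between vowels /u/ and /e/, so it voices to [g]. /nahopenukenwuar/ → nahobenugenwuar.
Rule 3 (nasal place assimilation): /n/ precedes the labial consonant /w/, so it assimilates in place to [m]. /nahobenugenwuar/ → nahobenugemwuar.
Rule 4 (intervocalic h-deletion): /h/ occurs between vowels /a/ and /o/, so it deletes. /nahobenugemwuar/ → naobenugemwuar.
Rule 5 (final a-epenthesis): the form ends in the consonant /r/, so [a] is inserted word-finally. /naobenugemwuar/ → naobenugemwuara.

naobenugemwuara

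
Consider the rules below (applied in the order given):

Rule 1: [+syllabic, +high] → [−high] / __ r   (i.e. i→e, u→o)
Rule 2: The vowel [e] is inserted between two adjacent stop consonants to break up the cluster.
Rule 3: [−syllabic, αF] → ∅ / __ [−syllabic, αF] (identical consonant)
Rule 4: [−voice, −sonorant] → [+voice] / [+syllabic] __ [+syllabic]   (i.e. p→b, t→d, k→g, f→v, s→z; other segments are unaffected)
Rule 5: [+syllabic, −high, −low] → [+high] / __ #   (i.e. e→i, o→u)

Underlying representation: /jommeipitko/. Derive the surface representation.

jomeibidegu

Rule 1 (pre-rhotic lowering): no segment meets the environment; /jommeipitko/ is unchanged.
Rule 2 (stop-cluster e-epenthesis): /t/ and /k/ form a stop–stop cluster, so [e] is inserted between them. /jommeipitko/ → jommeipiteko.
Rule 3 (degemination): /mm/ is a geminate; the first /m/ deletes. /jommeipiteko/ → jomeipiteko.
Rule 4 (intervocalic voicing): /p/ is a voiceless obstruent between vowels /i/ and /i/, so it voices to [b]. /t/ is a voiceless obstruent between vowels /i/ and /e/, so it voices to [d]. /k/ is a voiceless obstruent between vowels /e/ and /o/, so it voices to [g]. /jomeipiteko/ → jomeibidego.
Rule 5 (final vowel raising): /o/ is a mid vowel in word-final position, so it raises to [u]. /jomeibidego/ → jomeibidegu.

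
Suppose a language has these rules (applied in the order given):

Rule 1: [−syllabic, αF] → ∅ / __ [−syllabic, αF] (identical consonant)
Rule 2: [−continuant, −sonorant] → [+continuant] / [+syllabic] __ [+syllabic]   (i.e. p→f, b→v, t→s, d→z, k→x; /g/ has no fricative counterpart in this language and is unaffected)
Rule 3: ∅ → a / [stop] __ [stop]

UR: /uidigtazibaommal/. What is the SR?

uizigatazivaomal

Rule 1 (degemination): /mm/ is a geminate; the first /m/ deletes. /uidigtazibaommal/ → uidigtazibaomal.
Rule 2 (intervocalic spirantization): /d/ is a stop between vowels /i/ and /i/, so it spirantizes to the fricative [z]. /b/ is a stop between vowels /i/ and /a/, so it spirantizes to the fricative [v]. /uidigtazibaomal/ → uizigtazivaomal.
Rule 3 (stop-cluster a-epenthesis): /g/ and /t/ form a stop–stop cluster, so [a] is inserted between them. /uizigtazivaomal/ → uizigatazivaomal.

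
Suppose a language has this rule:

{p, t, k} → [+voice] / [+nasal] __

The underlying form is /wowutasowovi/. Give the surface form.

No segment of /wowutasowovi/ meets the structural description of the rule, so the form surfaces unchanged.

wowutasowovi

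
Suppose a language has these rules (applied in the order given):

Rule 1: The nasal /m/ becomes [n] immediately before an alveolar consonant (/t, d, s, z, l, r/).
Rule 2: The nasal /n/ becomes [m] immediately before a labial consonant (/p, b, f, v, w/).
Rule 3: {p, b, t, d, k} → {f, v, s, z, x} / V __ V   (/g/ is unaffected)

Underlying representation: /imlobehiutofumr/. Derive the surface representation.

Rule 1 (nasal place assimilation): /m/ precedes the alveolar consonant /l/, so it assimilates in place to [n]. /m/ precedes the alveolar consonant /r/, so it assimilates in place to [n]. /imlobehiutofumr/ → inlobehiutofunr.
Rule 2 (nasal place assimilation): no segment meets the environment; /inlobehiutofunr/ is unchanged.
Rule 3 (intervocalic spirantization): /b/ is a stop between vowels /o/ and /e/, so it spirantizes to the fricative [v]. /t/ is a stop between vowels /u/ and /o/, so it spirantizes to the fricative [s]. /inlobehiutofunr/ → inlovehiusofunr.

inlovehiusofunr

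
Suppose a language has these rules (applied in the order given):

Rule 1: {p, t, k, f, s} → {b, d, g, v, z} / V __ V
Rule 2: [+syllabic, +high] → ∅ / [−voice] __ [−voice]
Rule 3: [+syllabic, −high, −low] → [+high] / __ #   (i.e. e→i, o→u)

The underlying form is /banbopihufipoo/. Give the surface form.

banbobihuvibou

Rule 1 (intervocalic voicing): /p/ is a voiceless obstruent between vowels /o/ and /i/, so it voices to [b]. /f/ is a voiceless obstruent between vowels /u/ and /i/, so it voices to [v]. /p/ is a voiceless obstruent between vowels /i/ and /o/, so it voices to [b]. /banbopihufipoo/ → banbobihuviboo.
Rule 2 (high vowel syncope): no segment meets the environment; /banbobihuviboo/ is unchanged.
Rule 3 (final vowel raising): /o/ is a mid vowel in word-final position, so it raises to [u]. /banbobihuviboo/ → banbobihuvibou.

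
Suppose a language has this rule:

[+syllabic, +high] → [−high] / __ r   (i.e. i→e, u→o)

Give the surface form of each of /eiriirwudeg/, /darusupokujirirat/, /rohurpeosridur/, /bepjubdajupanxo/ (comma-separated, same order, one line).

/eiriirwudeg/: /i/ is a high vowel immediately before /r/, so it lowers to [e]. /i/ is a high vowel immediately before /r/, so it lowers to [e]. → [eerierwudeg].
/darusupokujirirat/: /i/ is a high vowel immediately before /r/, so it lowers to [e]. /i/ is a high vowel immediately before /r/, so it lowers to [e]. → [darusupokujererat].
/rohurpeosridur/: /u/ is a high vowel immediately before /r/, so it lowers to [o]. /u/ is a high vowel immediately before /r/, so it lowers to [o]. → [rohorpeosridor].
/bepjubdajupanxo/: the rule's environment is not met; surfaces unchanged as [bepjubdajupanxo].

eerierwudeg, darusupokujererat, rohorpeosridor, bepjubdajupanxo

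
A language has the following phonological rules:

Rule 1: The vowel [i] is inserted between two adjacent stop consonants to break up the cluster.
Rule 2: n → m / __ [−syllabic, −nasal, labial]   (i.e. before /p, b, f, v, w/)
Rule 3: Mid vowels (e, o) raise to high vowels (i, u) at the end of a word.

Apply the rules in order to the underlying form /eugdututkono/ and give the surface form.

Rule 1 (stop-cluster i-epenthesis): /g/ and /d/ form a stop–stop cluster, so [i] is inserted between them. /t/ and /k/ form a stop–stop cluster, so [i] is inserted between them. /eugdututkono/ → eugidututikono.
Rule 2 (nasal place assimilation): no segment meets the environment; /eugidututikono/ is unchanged.
Rule 3 (final vowel raising): /o/ is a mid vowel in word-final position, so it raises to [u]. /eugidututikono/ → eugidututikonu.

eugidututikonu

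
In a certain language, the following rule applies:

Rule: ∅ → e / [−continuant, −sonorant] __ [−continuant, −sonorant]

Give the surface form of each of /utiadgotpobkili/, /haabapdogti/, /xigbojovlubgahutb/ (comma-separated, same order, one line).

utiadegotepobekili, haabapedogeti, xigebojovlubegahuteb

/utiadgotpobkili/: /d/ and /g/ form a stop–stop cluster, so [e] is inserted between them. /t/ and /p/ form a stop–stop cluster, so [e] is inserted between them. /b/ and /k/ form a stop–stop cluster, so [e] is inserted between them. → [utiadegotepobekili].
/haabapdogti/: /p/ and /d/ form a stop–stop cluster, so [e] is inserted between them. /g/ and /t/ form a stop–stop cluster, so [e] is inserted between them. → [haabapedogeti].
/xigbojovlubgahutb/: /g/ and /b/ form a stop–stop cluster, so [e] is inserted between them. /b/ and /g/ form a stop–stop cluster, so [e] is inserted between them. /t/ and /b/ form a stop–stop cluster, so [e] is inserted between them. → [xigebojovlubegahuteb].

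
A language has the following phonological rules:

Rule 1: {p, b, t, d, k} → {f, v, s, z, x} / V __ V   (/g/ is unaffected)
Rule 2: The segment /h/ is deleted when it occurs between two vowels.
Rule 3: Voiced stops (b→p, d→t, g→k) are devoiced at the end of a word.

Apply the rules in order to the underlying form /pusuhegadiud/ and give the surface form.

pusuegaziut

Rule 1 (intervocalic spirantization): /d/ is a stop between vowels /a/ and /i/, so it spirantizes to the fricative [z]. /pusuhegadiud/ → pusuhegaziud.
Rule 2 (intervocalic h-deletion): /h/ occurs between vowels /u/ and /e/, so it deletes. /pusuhegaziud/ → pusuegaziud.
Rule 3 (final devoicing): /d/ is a voiced stop in word-final position, so it devoices to [t]. /pusuegaziud/ → pusuegaziut.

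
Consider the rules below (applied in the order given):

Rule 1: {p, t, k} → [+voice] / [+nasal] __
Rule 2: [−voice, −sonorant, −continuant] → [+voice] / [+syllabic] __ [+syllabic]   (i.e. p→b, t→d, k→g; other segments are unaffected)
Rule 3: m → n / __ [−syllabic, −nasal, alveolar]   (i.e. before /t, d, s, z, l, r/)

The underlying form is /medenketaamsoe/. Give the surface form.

Rule 1 (post-nasal voicing): /k/ is a voiceless stop immediately after the nasal /n/, so it voices to [g]. /medenketaamsoe/ → medengetaamsoe.
Rule 2 (intervocalic voicing): /t/ is a voiceless stop between vowels /e/ and /a/, so it voices to [d]. /medengetaamsoe/ → medengedaamsoe.
Rule 3 (nasal place assimilation): /m/ precedes the alveolar consonant /s/, so it assimilates in place to [n]. /medengedaamsoe/ → medengedaansoe.

medengedaansoe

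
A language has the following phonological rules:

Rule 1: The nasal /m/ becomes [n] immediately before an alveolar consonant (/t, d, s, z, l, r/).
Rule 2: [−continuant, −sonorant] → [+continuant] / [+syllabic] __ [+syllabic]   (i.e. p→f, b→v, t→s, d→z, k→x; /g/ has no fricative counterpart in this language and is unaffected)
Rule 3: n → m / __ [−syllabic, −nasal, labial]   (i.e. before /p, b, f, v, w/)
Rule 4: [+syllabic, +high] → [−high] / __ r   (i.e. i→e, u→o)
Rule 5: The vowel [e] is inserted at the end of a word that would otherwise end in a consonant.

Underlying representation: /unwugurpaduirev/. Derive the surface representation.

Rule 1 (nasal place assimilation): no segment meets the environment; /unwugurpaduirev/ is unchanged.
Rule 2 (intervocalic spirantization): /d/ is a stop between vowels /a/ and /u/, so it spirantizes to the fricative [z]. /unwugurpaduirev/ → unwugurpazuirev.
Rule 3 (nasal place assimilation): /n/ precedes the labial consonant /w/, so it assimilates in place to [m]. /unwugurpazuirev/ → umwugurpazuirev.
Rule 4 (pre-rhotic lowering): /u/ is a high vowel immediately before /r/, so it lowers to [o]. /i/ is a high vowel immediately before /r/, so it lowers to [e]. /umwugurpazuirev/ → umwugorpazuerev.
Rule 5 (final e-epenthesis): the form ends in the consonant /v/, so [e] is inserted word-finally. /umwugorpazuerev/ → umwugorpazuereve.

umwugorpazuereve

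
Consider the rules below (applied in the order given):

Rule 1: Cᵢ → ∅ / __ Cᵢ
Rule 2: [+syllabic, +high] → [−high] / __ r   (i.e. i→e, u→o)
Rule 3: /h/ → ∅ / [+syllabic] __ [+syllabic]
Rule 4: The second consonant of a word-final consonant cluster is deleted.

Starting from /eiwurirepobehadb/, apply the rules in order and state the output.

Rule 1 (degemination): no segment meets the environment; /eiwurirepobehadb/ is unchanged.
Rule 2 (pre-rhotic lowering): /u/ is a high vowel immediately before /r/, so it lowers to [o]. /i/ is a high vowel immediately before /r/, so it lowers to [e]. /eiwurirepobehadb/ → eiworerepobehadb.
Rule 3 (intervocalic h-deletion): /h/ occurs between vowels /e/ and /a/, so it deletes. /eiworerepobehadb/ → eiworerepobeadb.
Rule 4 (final cluster simplification): /b/ is the second consonant of a word-final cluster /db/, so it deletes. /eiworerepobeadb/ → eiworerepobead.

eiworerepobead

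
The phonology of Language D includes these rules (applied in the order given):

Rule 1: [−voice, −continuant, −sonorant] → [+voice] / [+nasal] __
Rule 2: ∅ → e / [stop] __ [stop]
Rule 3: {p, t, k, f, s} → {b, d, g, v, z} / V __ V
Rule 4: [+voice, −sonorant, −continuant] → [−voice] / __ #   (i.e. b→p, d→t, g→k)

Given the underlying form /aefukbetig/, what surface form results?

aevugebedik

Rule 1 (post-nasal voicing): no segment meets the environment; /aefukbetig/ is unchanged.
Rule 2 (stop-cluster e-epenthesis): /k/ and /b/ form a stop–stop cluster, so [e] is inserted between them. /aefukbetig/ → aefukebetig.
Rule 3 (intervocalic voicing): /f/ is a voiceless obstruent between vowels /e/ and /u/, so it voices to [v]. /k/ is a voiceless obstruent between vowels /u/ and /e/, so it voices to [g]. /t/ is a voiceless obstruent between vowels /e/ and /i/, so it voices to [d]. /aefukebetig/ → aevugebedig.
Rule 4 (final devoicing): /g/ is a voiced stop in word-final position, so it devoices to [k]. /aevugebedig/ → aevugebedik.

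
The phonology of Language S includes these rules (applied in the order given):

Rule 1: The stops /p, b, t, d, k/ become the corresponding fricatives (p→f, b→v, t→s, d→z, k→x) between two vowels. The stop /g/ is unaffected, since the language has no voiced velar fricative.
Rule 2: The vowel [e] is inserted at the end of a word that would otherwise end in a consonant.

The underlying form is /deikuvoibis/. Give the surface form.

Rule 1 (intervocalic spirantization): /k/ is a stop between vowels /i/ and /u/, so it spirantizes to the fricative [x]. /b/ is a stop between vowels /i/ and /i/, so it spirantizes to the fricative [v]. /deikuvoibis/ → deixuvoivis.
Rule 2 (final e-epenthesis): the form ends in the consonant /s/, so [e] is inserted word-finally. /deixuvoivis/ → deixuvoivise.

deixuvoivise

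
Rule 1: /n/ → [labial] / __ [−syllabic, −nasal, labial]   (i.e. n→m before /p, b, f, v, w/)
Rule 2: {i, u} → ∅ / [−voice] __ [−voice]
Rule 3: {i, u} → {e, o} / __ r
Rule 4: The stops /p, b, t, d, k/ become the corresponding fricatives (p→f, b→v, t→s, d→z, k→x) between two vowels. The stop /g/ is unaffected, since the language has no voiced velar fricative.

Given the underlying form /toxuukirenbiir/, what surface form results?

toxuuxerembier

Rule 1 (nasal place assimilation): /n/ precedes the labial consonant /b/, so it assimilates in place to [m]. /toxuukirenbiir/ → toxuukirembiir.
Rule 2 (high vowel syncope): no segment meets the environment; /toxuukirembiir/ is unchanged.
Rule 3 (pre-rhotic lowering): /i/ is a high vowel immediately before /r/, so it lowers to [e]. /i/ is a high vowel immediately before /r/, so it lowers to [e]. /toxuukirembiir/ → toxuukerembier.
Rule 4 (intervocalic spirantization): /k/ is a stop between vowels /u/ and /e/, so it spirantizes to the fricative [x]. /toxuukerembier/ → toxuuxerembier.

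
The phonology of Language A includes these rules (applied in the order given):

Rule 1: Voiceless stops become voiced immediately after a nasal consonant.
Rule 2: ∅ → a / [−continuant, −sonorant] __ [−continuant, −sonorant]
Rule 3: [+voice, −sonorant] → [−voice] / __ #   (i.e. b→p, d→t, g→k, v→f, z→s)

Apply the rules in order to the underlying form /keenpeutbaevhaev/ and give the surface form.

Rule 1 (post-nasal voicing): /p/ is a voiceless stop immediately after the nasal /n/, so it voices to [b]. /keenpeutbaevhaev/ → keenbeutbaevhaev.
Rule 2 (stop-cluster a-epenthesis): /t/ and /b/ form a stop–stop cluster, so [a] is inserted between them. /keenbeutbaevhaev/ → keenbeutabaevhaev.
Rule 3 (final devoicing): /v/ is a voiced obstruent in word-final position, so it devoices to [f]. /keenbeutabaevhaev/ → keenbeutabaevhaef.

keenbeutabaevhaef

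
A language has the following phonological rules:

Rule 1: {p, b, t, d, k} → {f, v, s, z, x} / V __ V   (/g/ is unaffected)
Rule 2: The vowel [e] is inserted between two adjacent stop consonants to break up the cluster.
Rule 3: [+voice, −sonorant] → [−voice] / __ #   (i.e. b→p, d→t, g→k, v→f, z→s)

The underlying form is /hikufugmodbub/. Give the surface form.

Rule 1 (intervocalic spirantization): /k/ is a stop between vowels /i/ and /u/, so it spirantizes to the fricative [x]. /hikufugmodbub/ → hixufugmodbub.
Rule 2 (stop-cluster e-epenthesis): /d/ and /b/ form a stop–stop cluster, so [e] is inserted between them. /hixufugmodbub/ → hixufugmodebub.
Rule 3 (final devoicing): /b/ is a voiced obstruent in word-final position, so it devoices to [p]. /hixufugmodebub/ → hixufugmodebup.

hixufugmodebup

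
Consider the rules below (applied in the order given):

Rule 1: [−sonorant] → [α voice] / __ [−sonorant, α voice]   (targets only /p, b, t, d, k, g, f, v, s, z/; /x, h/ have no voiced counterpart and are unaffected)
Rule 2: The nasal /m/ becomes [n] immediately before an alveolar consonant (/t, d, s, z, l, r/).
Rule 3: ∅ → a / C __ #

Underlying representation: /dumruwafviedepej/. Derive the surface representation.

Rule 1 (regressive voicing assimilation): /f/ precedes the voiced obstruent /v/, so it voices to [v] by assimilation. /dumruwafviedepej/ → dumruwavviedepej.
Rule 2 (nasal place assimilation): /m/ precedes the alveolar consonant /r/, so it assimilates in place to [n]. /dumruwavviedepej/ → dunruwavviedepej.
Rule 3 (final a-epenthesis): the form ends in the consonant /j/, so [a] is inserted word-finally. /dunruwavviedepej/ → dunruwavviedepeja.

dunruwavviedepeja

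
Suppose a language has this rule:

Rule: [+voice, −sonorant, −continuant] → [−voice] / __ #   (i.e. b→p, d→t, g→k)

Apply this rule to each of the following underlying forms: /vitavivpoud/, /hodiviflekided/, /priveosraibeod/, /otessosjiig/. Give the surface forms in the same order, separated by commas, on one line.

/vitavivpoud/: /d/ is a voiced stop in word-final position, so it devoices to [t]. → [vitavivpout].
/hodiviflekided/: /d/ is a voiced stop in word-final position, so it devoices to [t]. → [hodiviflekidet].
/priveosraibeod/: /d/ is a voiced stop in word-final position, so it devoices to [t]. → [priveosraibeot].
/otessosjiig/: /g/ is a voiced stop in word-final position, so it devoices to [k]. → [otessosjiik].

vitavivpout, hodiviflekidet, priveosraibeot, otessosjiik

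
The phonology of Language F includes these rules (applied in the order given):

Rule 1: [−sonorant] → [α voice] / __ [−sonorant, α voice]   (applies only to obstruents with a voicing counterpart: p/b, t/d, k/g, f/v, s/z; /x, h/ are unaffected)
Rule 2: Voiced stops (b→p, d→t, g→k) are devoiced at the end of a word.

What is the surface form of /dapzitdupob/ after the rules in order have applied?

Rule 1 (regressive voicing assimilation): /p/ precedes the voiced obstruent /z/, so it voices to [b] by assimilation. /t/ precedes the voiced obstruent /d/, so it voices to [d] by assimilation. /dapzitdupob/ → dabziddupob.
Rule 2 (final devoicing): /b/ is a voiced stop in word-final position, so it devoices to [p]. /dabziddupob/ → dabziddupop.

dabziddupop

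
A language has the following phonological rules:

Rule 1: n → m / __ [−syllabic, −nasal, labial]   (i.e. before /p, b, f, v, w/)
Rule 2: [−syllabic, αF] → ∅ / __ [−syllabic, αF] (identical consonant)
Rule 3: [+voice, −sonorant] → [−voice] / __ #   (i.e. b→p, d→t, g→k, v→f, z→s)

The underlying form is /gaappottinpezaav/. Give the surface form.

Rule 1 (nasal place assimilation): /n/ precedes the labial consonant /p/, so it assimilates in place to [m]. /gaappottinpezaav/ → gaappottimpezaav.
Rule 2 (degemination): /pp/ is a geminate; the first /p/ deletes. /tt/ is a geminate; the first /t/ deletes. /gaappottimpezaav/ → gaapotimpezaav.
Rule 3 (final devoicing): /v/ is a voiced obstruent in word-final position, so it devoices to [f]. /gaapotimpezaav/ → gaapotimpezaaf.

gaapotimpezaaf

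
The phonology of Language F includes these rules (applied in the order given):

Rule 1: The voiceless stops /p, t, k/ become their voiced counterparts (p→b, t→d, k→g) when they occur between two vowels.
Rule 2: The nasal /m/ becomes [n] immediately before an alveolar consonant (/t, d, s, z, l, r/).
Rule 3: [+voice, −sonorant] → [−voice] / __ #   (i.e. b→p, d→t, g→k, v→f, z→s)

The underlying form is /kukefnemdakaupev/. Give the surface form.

Rule 1 (intervocalic voicing): /k/ is a voiceless stop between vowels /u/ and /e/, so it voices to [g]. /k/ is a voiceless stop between vowels /a/ and /a/, so it voices to [g]. /p/ is a voiceless stop between vowels /u/ and /e/, so it voices to [b]. /kukefnemdakaupev/ → kugefnemdagaubev.
Rule 2 (nasal place assimilation): /m/ precedes the alveolar consonant /d/, so it assimilates in place to [n]. /kugefnemdagaubev/ → kugefnendagaubev.
Rule 3 (final devoicing): /v/ is a voiced obstruent in word-final position, so it devoices to [f]. /kugefnendagaubev/ → kugefnendagaubef.

kugefnendagaubef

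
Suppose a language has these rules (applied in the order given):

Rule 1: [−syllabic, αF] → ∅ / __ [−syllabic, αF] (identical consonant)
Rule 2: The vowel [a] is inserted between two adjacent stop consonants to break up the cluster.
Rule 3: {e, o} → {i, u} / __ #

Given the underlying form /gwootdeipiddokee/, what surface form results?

Rule 1 (degemination): /dd/ is a geminate; the first /d/ deletes. /gwootdeipiddokee/ → gwootdeipidokee.
Rule 2 (stop-cluster a-epenthesis): /t/ and /d/ form a stop–stop cluster, so [a] is inserted between them. /gwootdeipidokee/ → gwootadeipidokee.
Rule 3 (final vowel raising): /e/ is a mid vowel in word-final position, so it raises to [i]. /gwootadeipidokee/ → gwootadeipidokei.

gwootadeipidokei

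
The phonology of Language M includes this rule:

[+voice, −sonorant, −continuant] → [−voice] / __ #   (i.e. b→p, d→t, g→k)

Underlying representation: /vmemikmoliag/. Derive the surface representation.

vmemikmoliak

/g/ is a voiced stop in word-final position, so it devoices to [k].
Surface form: [vmemikmoliak].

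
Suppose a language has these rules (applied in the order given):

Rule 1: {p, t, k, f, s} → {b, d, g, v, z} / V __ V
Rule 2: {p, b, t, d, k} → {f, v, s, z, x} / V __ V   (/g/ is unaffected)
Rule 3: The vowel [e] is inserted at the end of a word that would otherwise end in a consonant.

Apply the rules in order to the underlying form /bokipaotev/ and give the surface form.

bogivaozeve

Rule 1 (intervocalic voicing): /k/ is a voiceless obstruent between vowels /o/ and /i/, so it voices to [g]. /p/ is a voiceless obstruent between vowels /i/ and /a/, so it voices to [b]. /t/ is a voiceless obstruent between vowels /o/ and /e/, so it voices to [d]. /bokipaotev/ → bogibaodev.
Rule 2 (intervocalic spirantization): /b/ is a stop between vowels /i/ and /a/, so it spirantizes to the fricative [v]. /d/ is a stop between vowels /o/ and /e/, so it spirantizes to the fricative [z]. /bogibaodev/ → bogivaozev.
Rule 3 (final e-epenthesis): the form ends in the consonant /v/, so [e] is inserted word-finally. /bogivaozev/ → bogivaozeve.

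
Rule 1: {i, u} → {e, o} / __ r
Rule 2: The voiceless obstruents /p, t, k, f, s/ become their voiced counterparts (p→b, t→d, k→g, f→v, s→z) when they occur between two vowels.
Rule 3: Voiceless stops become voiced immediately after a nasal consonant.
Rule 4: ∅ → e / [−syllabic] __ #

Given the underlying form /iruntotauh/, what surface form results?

erundodauhe

Rule 1 (pre-rhotic lowering): /i/ is a high vowel immediately before /r/, so it lowers to [e]. /iruntotauh/ → eruntotauh.
Rule 2 (intervocalic voicing): /t/ is a voiceless obstruent between vowels /o/ and /a/, so it voices to [d]. /eruntotauh/ → eruntodauh.
Rule 3 (post-nasal voicing): /t/ is a voiceless stop immediately after the nasal /n/, so it voices to [d]. /eruntodauh/ → erundodauh.
Rule 4 (final e-epenthesis): the form ends in the consonant /h/, so [e] is inserted word-finally. /erundodauh/ → erundodauhe.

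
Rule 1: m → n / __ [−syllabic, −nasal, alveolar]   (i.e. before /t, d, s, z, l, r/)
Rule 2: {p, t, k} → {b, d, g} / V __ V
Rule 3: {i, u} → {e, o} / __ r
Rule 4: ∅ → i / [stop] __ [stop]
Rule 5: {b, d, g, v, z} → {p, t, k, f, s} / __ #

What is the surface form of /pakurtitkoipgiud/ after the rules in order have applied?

pagortitikoipigiut

Rule 1 (nasal place assimilation): no segment meets the environment; /pakurtitkoipgiud/ is unchanged.
Rule 2 (intervocalic voicing): /k/ is a voiceless stop between vowels /a/ and /u/, so it voices to [g]. /pakurtitkoipgiud/ → pagurtitkoipgiud.
Rule 3 (pre-rhotic lowering): /u/ is a high vowel immediately before /r/, so it lowers to [o]. /pagurtitkoipgiud/ → pagortitkoipgiud.
Rule 4 (stop-cluster i-epenthesis): /t/ and /k/ form a stop–stop cluster, so [i] is inserted between them. /p/ and /g/ form a stop–stop cluster, so [i] is inserted between them. /pagortitkoipgiud/ → pagortitikoipigiud.
Rule 5 (final devoicing): /d/ is a voiced obstruent in word-final position, so it devoices to [t]. /pagortitikoipigiud/ → pagortitikoipigiut.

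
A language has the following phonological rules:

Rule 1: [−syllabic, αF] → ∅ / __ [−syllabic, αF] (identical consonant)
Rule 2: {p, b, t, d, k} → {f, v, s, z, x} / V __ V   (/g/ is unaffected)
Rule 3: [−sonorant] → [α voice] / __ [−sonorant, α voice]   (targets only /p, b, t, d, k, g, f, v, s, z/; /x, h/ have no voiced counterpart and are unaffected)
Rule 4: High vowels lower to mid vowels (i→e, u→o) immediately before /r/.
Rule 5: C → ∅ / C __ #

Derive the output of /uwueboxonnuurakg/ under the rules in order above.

Rule 1 (degemination): /nn/ is a geminate; the first /n/ deletes. /uwueboxonnuurakg/ → uwueboxonuurakg.
Rule 2 (intervocalic spirantization): /b/ is a stop between vowels /e/ and /o/, so it spirantizes to the fricative [v]. /uwueboxonuurakg/ → uwuevoxonuurakg.
Rule 3 (regressive voicing assimilation): /k/ precedes the voiced obstruent /g/, so it voices to [g] by assimilation. /uwuevoxonuurakg/ → uwuevoxonuuragg.
Rule 4 (pre-rhotic lowering): /u/ is a high vowel immediately before /r/, so it lowers to [o]. /uwuevoxonuuragg/ → uwuevoxonuoragg.
Rule 5 (final cluster simplification): /g/ is the second consonant of a word-final cluster /gg/, so it deletes. /uwuevoxonuoragg/ → uwuevoxonuorag.

uwuevoxonuorag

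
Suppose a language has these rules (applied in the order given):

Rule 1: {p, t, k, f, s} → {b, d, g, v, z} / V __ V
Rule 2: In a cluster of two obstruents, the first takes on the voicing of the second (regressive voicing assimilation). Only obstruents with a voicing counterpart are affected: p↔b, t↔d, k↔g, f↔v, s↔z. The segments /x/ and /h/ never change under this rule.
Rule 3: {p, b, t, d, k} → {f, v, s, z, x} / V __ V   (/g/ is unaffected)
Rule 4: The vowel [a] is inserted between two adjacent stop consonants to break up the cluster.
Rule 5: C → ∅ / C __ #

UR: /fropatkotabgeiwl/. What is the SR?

frovatakozabageiw

Rule 1 (intervocalic voicing): /p/ is a voiceless obstruent between vowels /o/ and /a/, so it voices to [b]. /t/ is a voiceless obstruent between vowels /o/ and /a/, so it voices to [d]. /fropatkotabgeiwl/ → frobatkodabgeiwl.
Rule 2 (regressive voicing assimilation): no segment meets the environment; /frobatkodabgeiwl/ is unchanged.
Rule 3 (intervocalic spirantization): /b/ is a stop between vowels /o/ and /a/, so it spirantizes to the fricative [v]. /d/ is a stop between vowels /o/ and /a/, so it spirantizes to the fricative [z]. /frobatkodabgeiwl/ → frovatkozabgeiwl.
Rule 4 (stop-cluster a-epenthesis): /t/ and /k/ form a stop–stop cluster, so [a] is inserted between them. /b/ and /g/ form a stop–stop cluster, so [a] is inserted between them. /frovatkozabgeiwl/ → frovatakozabageiwl.
Rule 5 (final cluster simplification): /l/ is the second consonant of a word-final cluster /wl/, so it deletes. /frovatakozabageiwl/ → frovatakozabageiw.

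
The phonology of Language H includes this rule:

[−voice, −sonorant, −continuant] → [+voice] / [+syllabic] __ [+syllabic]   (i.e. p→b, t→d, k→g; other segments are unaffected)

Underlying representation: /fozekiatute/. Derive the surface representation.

/k/ is a voiceless stop between vowels /e/ and /i/, so it voices to [g].
/t/ is a voiceless stop between vowels /a/ and /u/, so it voices to [d].
/t/ is a voiceless stop between vowels /u/ and /e/, so it voices to [d].
Surface form: [fozegiadude].

fozegiadude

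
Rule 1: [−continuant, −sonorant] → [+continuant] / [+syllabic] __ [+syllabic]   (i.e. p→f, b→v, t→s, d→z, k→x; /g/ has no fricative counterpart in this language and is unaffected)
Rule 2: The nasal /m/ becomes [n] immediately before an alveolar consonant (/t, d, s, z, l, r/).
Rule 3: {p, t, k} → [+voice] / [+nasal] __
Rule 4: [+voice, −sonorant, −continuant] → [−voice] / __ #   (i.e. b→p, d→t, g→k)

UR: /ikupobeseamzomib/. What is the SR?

ixufoveseanzomip

Rule 1 (intervocalic spirantization): /k/ is a stop between vowels /i/ and /u/, so it spirantizes to the fricative [x]. /p/ is a stop between vowels /u/ and /o/, so it spirantizes to the fricative [f]. /b/ is a stop between vowels /o/ and /e/, so it spirantizes to the fricative [v]. /ikupobeseamzomib/ → ixufoveseamzomib.
Rule 2 (nasal place assimilation): /m/ precedes the alveolar consonant /z/, so it assimilates in place to [n]. /ixufoveseamzomib/ → ixufoveseanzomib.
Rule 3 (post-nasal voicing): no segment meets the environment; /ixufoveseanzomib/ is unchanged.
Rule 4 (final devoicing): /b/ is a voiced stop in word-final position, so it devoices to [p]. /ixufoveseanzomib/ → ixufoveseanzomip.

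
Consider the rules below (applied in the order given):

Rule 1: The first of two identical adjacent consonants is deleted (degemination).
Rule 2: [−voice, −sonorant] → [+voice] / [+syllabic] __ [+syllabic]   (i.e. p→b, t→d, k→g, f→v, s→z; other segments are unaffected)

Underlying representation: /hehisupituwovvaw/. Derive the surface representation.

Rule 1 (degemination): /vv/ is a geminate; the first /v/ deletes. /hehisupituwovvaw/ → hehisupituwovaw.
Rule 2 (intervocalic voicing): /s/ is a voiceless obstruent between vowels /i/ and /u/, so it voices to [z]. /p/ is a voiceless obstruent between vowels /u/ and /i/, so it voices to [b]. /t/ is a voiceless obstruent between vowels /i/ and /u/, so it voices to [d]. /hehisupituwovaw/ → hehizubiduwovaw.

hehizubiduwovaw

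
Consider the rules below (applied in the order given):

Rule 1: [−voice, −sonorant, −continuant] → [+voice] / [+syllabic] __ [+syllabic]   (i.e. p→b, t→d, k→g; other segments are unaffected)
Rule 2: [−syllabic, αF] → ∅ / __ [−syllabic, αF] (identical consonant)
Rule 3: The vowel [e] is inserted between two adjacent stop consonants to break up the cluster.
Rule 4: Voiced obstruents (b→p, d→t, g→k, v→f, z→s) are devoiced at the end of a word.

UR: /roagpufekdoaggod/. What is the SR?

Rule 1 (intervocalic voicing): no segment meets the environment; /roagpufekdoaggod/ is unchanged.
Rule 2 (degemination): /gg/ is a geminate; the first /g/ deletes. /roagpufekdoaggod/ → roagpufekdoagod.
Rule 3 (stop-cluster e-epenthesis): /g/ and /p/ form a stop–stop cluster, so [e] is inserted between them. /k/ and /d/ form a stop–stop cluster, so [e] is inserted between them. /roagpufekdoagod/ → roagepufekedoagod.
Rule 4 (final devoicing): /d/ is a voiced obstruent in word-final position, so it devoices to [t]. /roagepufekedoagod/ → roagepufekedoagot.

roagepufekedoagot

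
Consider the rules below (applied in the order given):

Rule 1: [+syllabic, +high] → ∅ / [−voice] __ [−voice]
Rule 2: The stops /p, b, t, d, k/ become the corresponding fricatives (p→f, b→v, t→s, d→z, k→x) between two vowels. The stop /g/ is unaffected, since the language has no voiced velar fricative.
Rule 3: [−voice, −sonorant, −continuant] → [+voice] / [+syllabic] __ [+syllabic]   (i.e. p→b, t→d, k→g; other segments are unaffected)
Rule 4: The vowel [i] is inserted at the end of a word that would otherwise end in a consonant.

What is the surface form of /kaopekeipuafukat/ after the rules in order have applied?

kaofexeifuafkati

Rule 1 (high vowel syncope): /u/ is a high vowel flanked by voiceless consonants /f/ and /k/, so it deletes. /kaopekeipuafukat/ → kaopekeipuafkat.
Rule 2 (intervocalic spirantization): /p/ is a stop between vowels /o/ and /e/, so it spirantizes to the fricative [f]. /k/ is a stop between vowels /e/ and /e/, so it spirantizes to the fricative [x]. /p/ is a stop between vowels /i/ and /u/, so it spirantizes to the fricative [f]. /kaopekeipuafkat/ → kaofexeifuafkat.
Rule 3 (intervocalic voicing): no segment meets the environment; /kaofexeifuafkat/ is unchanged.
Rule 4 (final i-epenthesis): the form ends in the consonant /t/, so [i] is inserted word-finally. /kaofexeifuafkat/ → kaofexeifuafkati.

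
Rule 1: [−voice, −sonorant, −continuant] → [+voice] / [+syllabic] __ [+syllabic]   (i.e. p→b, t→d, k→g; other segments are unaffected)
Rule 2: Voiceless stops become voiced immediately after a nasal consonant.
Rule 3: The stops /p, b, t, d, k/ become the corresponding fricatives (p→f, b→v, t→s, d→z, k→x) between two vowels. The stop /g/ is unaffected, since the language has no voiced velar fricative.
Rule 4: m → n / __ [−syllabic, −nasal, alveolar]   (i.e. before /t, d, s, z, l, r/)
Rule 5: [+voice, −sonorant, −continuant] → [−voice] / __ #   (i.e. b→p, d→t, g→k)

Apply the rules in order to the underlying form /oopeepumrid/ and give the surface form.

ooveevunrit

Rule 1 (intervocalic voicing): /p/ is a voiceless stop between vowels /o/ and /e/, so it voices to [b]. /p/ is a voiceless stop between vowels /e/ and /u/, so it voices to [b]. /oopeepumrid/ → oobeebumrid.
Rule 2 (post-nasal voicing): no segment meets the environment; /oobeebumrid/ is unchanged.
Rule 3 (intervocalic spirantization): /b/ is a stop between vowels /o/ and /e/, so it spirantizes to the fricative [v]. /b/ is a stop between vowels /e/ and /u/, so it spirantizes to the fricative [v]. /oobeebumrid/ → ooveevumrid.
Rule 4 (nasal place assimilation): /m/ precedes the alveolar consonant /r/, so it assimilates in place to [n]. /ooveevumrid/ → ooveevunrid.
Rule 5 (final devoicing): /d/ is a voiced stop in word-final position, so it devoices to [t]. /ooveevunrid/ → ooveevunrit.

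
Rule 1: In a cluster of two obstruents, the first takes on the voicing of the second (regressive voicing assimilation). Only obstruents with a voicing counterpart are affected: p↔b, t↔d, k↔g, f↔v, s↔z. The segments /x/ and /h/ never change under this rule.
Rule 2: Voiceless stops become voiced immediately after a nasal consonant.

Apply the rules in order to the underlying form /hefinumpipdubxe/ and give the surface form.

Rule 1 (regressive voicing assimilation): /p/ precedes the voiced obstruent /d/, so it voices to [b] by assimilation. /b/ precedes the voiceless obstruent /x/, so it devoices to [p] by assimilation. /hefinumpipdubxe/ → hefinumpibdupxe.
Rule 2 (post-nasal voicing): /p/ is a voiceless stop immediately after the nasal /m/, so it voices to [b]. /hefinumpibdupxe/ → hefinumbibdupxe.

hefinumbibdupxe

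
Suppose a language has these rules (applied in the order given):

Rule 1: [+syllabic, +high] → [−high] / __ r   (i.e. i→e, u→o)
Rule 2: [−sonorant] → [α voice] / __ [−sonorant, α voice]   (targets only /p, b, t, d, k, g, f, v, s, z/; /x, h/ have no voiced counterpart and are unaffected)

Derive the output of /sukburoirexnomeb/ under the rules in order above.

Rule 1 (pre-rhotic lowering): /u/ is a high vowel immediately before /r/, so it lowers to [o]. /i/ is a high vowel immediately before /r/, so it lowers to [e]. /sukburoirexnomeb/ → sukboroerexnomeb.
Rule 2 (regressive voicing assimilation): /k/ precedes the voiced obstruent /b/, so it voices to [g] by assimilation. /sukboroerexnomeb/ → sugboroerexnomeb.

sugboroerexnomeb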